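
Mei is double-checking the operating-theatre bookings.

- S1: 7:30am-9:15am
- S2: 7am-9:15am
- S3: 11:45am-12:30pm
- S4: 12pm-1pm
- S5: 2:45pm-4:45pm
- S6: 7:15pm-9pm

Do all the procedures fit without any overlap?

Sorted by start: S2, S1, S3, S4, S5, S6.
S1 starts before S2 ends → S2 and S1 overlap.
That's a conflict, so the schedule is not conflict-free.

No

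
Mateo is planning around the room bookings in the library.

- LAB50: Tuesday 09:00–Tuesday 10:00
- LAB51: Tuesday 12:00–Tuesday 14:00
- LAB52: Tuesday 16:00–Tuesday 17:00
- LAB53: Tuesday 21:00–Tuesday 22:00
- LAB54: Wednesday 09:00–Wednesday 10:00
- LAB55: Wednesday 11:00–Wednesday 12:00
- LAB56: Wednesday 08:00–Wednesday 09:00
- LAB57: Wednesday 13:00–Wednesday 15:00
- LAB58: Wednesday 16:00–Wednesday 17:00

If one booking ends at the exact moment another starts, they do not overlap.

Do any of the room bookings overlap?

No

Two intervals overlap when each starts before the other ends.
Sorted by start: LAB50, LAB51, LAB52, LAB53, LAB56, LAB54, LAB55, LAB57, LAB58.
LAB51 starts after LAB50 ends, so LAB50 has no further overlaps.
LAB52 starts after LAB51 ends, so LAB51 has no further overlaps.
LAB53 starts after LAB52 ends, so LAB52 has no further overlaps.
LAB56 starts after LAB53 ends, so LAB53 has no further overlaps.
LAB54 starts exactly when LAB56 ends (back-to-back, no overlap), so LAB56 has no further overlaps.
LAB55 starts after LAB54 ends, so LAB54 has no further overlaps.
LAB57 starts after LAB55 ends, so LAB55 has no further overlaps.
LAB58 starts after LAB57 ends.
Every pair is clear; the schedule has no overlaps.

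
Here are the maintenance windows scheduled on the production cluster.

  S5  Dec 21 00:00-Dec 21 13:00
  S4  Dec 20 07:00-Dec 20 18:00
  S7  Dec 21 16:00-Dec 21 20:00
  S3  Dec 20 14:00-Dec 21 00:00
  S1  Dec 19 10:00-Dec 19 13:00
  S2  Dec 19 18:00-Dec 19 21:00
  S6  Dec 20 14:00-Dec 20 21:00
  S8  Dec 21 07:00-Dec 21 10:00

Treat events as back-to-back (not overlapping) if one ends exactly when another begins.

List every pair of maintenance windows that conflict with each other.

S3 & S4, S3 & S6, S4 & S6, S5 & S8

Sorted by start: S1, S2, S4, S3, S6, S5, S8, S7.
S2 starts after S1 ends — done with S1.
S4 starts after S2 ends — done with S2.
S3 starts before S4 ends → S4 and S3 overlap.
S6 starts before S4 ends → S4 and S6 overlap.
S5 starts after S4 ends — done with S4.
S6 starts before S3 ends → S3 and S6 overlap.
S5 starts exactly when S3 ends (back-to-back, no overlap) — done with S3.
S5 starts after S6 ends — done with S6.
S8 starts before S5 ends → S5 and S8 overlap.
S7 starts after S5 ends.
S7 starts after S8 ends.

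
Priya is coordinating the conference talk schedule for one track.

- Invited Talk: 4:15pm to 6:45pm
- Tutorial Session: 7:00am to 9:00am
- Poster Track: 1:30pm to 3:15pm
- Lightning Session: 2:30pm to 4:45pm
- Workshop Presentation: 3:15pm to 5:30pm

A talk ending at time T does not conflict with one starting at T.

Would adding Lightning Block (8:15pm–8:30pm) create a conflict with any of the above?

Tutorial Session: ends 9:00am at or before Lightning Block starts 8:15pm → clear.
Poster Track: ends 3:15pm at or before Lightning Block starts 8:15pm → clear.
Lightning Session: ends 4:45pm at or before Lightning Block starts 8:15pm → clear.
Workshop Presentation: ends 5:30pm at or before Lightning Block starts 8:15pm → clear.
Invited Talk: ends 6:45pm at or before Lightning Block starts 8:15pm → clear.

No — it doesn't clash with anything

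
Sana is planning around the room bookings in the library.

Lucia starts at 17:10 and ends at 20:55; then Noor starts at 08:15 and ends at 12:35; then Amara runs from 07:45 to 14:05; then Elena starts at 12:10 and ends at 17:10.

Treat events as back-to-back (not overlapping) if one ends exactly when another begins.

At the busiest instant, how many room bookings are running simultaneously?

Sweep the timeline, counting +1 at each start and −1 at each end (ends before starts at a tie):
07:45 start Amara → 1
08:15 start Noor → 2
12:10 start Elena → 3
12:35 end Noor → 2
14:05 end Amara → 1
17:10 end Elena → 0
17:10 start Lucia → 1
20:55 end Lucia → 0
Peak is 3, at 12:10 (Amara, Elena, Noor).

3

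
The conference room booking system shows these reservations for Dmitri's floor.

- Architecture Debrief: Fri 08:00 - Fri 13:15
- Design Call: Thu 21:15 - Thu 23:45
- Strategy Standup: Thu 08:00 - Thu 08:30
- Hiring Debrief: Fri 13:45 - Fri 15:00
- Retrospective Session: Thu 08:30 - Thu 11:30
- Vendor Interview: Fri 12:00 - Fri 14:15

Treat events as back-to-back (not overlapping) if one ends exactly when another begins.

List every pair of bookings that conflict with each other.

Architecture Debrief & Vendor Interview, Hiring Debrief & Vendor Interview

Two intervals overlap when each starts before the other ends.
Sorted by start: Strategy Standup, Retrospective Session, Design Call, Architecture Debrief, Vendor Interview, Hiring Debrief.
Retrospective Session starts exactly when Strategy Standup ends (back-to-back, no overlap) — done with Strategy Standup.
Design Call starts after Retrospective Session ends — done with Retrospective Session.
Architecture Debrief starts after Design Call ends — done with Design Call.
Vendor Interview starts before Architecture Debrief ends → Architecture Debrief and Vendor Interview overlap.
Hiring Debrief starts after Architecture Debrief ends.
Hiring Debrief starts before Vendor Interview ends → Vendor Interview and Hiring Debrief overlap.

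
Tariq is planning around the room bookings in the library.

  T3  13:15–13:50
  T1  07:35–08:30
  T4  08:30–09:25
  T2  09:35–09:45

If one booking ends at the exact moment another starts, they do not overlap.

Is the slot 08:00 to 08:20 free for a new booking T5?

T1: starts 07:35 before T5 ends 08:20, and ends 08:30 after T5 starts 08:00 → overlap.
T4: starts 08:30 at or after T5 ends 08:20 → clear.
T2: starts 09:35 at or after T5 ends 08:20 → clear.
T3: starts 13:15 at or after T5 ends 08:20 → clear.
T5 overlaps T1.

No — it overlaps T1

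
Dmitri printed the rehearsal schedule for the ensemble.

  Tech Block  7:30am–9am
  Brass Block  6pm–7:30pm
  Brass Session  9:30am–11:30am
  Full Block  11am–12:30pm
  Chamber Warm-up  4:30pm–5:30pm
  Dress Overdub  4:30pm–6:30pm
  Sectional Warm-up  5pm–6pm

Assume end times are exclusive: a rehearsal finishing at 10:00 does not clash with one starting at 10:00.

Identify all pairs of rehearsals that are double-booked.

Sorted by start: Tech Block, Brass Session, Full Block, Chamber Warm-up, Dress Overdub, Sectional Warm-up, Brass Block.
Brass Session starts after Tech Block ends, so nothing later overlaps Tech Block either.
Full Block starts before Brass Session ends → Brass Session and Full Block overlap.
Chamber Warm-up starts after Brass Session ends, so nothing later overlaps Brass Session either.
Chamber Warm-up starts after Full Block ends, so nothing later overlaps Full Block either.
Dress Overdub starts before Chamber Warm-up ends → Chamber Warm-up and Dress Overdub overlap.
Sectional Warm-up starts before Chamber Warm-up ends → Chamber Warm-up and Sectional Warm-up overlap.
Brass Block starts after Chamber Warm-up ends.
Sectional Warm-up starts before Dress Overdub ends → Dress Overdub and Sectional Warm-up overlap.
Brass Block starts before Dress Overdub ends → Dress Overdub and Brass Block overlap.
Brass Block starts exactly when Sectional Warm-up ends (back-to-back, no overlap).

Brass Block & Dress Overdub, Brass Session & Full Block, Chamber Warm-up & Dress Overdub, Chamber Warm-up & Sectional Warm-up, Dress Overdub & Sectional Warm-up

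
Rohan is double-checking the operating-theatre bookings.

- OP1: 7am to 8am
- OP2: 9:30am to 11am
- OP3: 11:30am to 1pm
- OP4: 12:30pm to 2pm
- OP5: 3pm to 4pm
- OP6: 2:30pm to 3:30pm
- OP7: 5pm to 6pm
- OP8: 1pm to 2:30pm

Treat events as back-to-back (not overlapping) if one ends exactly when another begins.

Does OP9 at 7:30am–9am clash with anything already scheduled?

OP1: starts 7am before OP9 ends 9am, and ends 8am after OP9 starts 7:30am → overlap.
OP2: starts 9:30am at or after OP9 ends 9am → clear.
OP3: starts 11:30am at or after OP9 ends 9am → clear.
OP4: starts 12:30pm at or after OP9 ends 9am → clear.
OP8: starts 1pm at or after OP9 ends 9am → clear.
OP6: starts 2:30pm at or after OP9 ends 9am → clear.
OP5: starts 3pm at or after OP9 ends 9am → clear.
OP7: starts 5pm at or after OP9 ends 9am → clear.
OP9 overlaps OP1.

Yes — it overlaps OP1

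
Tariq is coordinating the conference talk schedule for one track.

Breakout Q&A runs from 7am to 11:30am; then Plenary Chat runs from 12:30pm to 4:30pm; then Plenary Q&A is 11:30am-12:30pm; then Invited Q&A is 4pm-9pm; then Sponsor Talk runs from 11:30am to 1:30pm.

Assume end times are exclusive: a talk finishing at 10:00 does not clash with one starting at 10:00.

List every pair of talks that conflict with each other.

Sorted by start: Breakout Q&A, Plenary Q&A, Sponsor Talk, Plenary Chat, Invited Q&A.
Plenary Q&A starts exactly when Breakout Q&A ends (back-to-back, no overlap), so nothing later overlaps Breakout Q&A either.
Sponsor Talk starts before Plenary Q&A ends → Plenary Q&A and Sponsor Talk overlap.
Plenary Chat starts exactly when Plenary Q&A ends (back-to-back, no overlap), so nothing later overlaps Plenary Q&A either.
Plenary Chat starts before Sponsor Talk ends → Sponsor Talk and Plenary Chat overlap.
Invited Q&A starts after Sponsor Talk ends.
Invited Q&A starts before Plenary Chat ends → Plenary Chat and Invited Q&A overlap.

Invited Q&A & Plenary Chat, Plenary Chat & Sponsor Talk, Plenary Q&A & Sponsor Talk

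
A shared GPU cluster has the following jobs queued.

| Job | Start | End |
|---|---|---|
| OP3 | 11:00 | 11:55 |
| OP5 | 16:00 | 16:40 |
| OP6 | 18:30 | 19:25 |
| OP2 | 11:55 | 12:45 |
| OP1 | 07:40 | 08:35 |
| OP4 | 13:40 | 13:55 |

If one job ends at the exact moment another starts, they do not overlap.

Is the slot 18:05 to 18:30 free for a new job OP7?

Yes — the slot is free

OP1: ends 08:35 at or before OP7 starts 18:05 → clear.
OP3: ends 11:55 at or before OP7 starts 18:05 → clear.
OP2: ends 12:45 at or before OP7 starts 18:05 → clear.
OP4: ends 13:55 at or before OP7 starts 18:05 → clear.
OP5: ends 16:40 at or before OP7 starts 18:05 → clear.
OP6: starts 18:30 at or after OP7 ends 18:30 → clear.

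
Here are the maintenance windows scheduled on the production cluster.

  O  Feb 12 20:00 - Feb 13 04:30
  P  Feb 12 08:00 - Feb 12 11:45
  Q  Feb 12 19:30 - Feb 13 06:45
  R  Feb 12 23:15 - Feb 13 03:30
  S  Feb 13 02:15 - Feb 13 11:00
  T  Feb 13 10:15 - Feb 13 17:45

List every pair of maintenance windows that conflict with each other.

O & Q, O & R, O & S, Q & R, Q & S, R & S, S & T

Check each pair: they overlap iff neither finishes before the other starts.
Sorted by start: P, Q, O, R, S, T.
Q starts after P ends; P is clear from here.
O starts before Q ends → Q and O overlap.
R starts before Q ends → Q and R overlap.
S starts before Q ends → Q and S overlap.
T starts after Q ends.
R starts before O ends → O and R overlap.
S starts before O ends → O and S overlap.
T starts after O ends.
S starts before R ends → R and S overlap.
T starts after R ends.
T starts before S ends → S and T overlap.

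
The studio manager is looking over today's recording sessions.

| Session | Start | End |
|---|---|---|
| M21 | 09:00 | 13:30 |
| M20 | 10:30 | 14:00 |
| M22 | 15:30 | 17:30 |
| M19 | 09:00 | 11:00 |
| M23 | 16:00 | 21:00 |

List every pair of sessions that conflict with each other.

M19 & M20, M19 & M21, M20 & M21, M22 & M23

Sorted by start: M19, M21, M20, M22, M23.
M21 starts before M19 ends → M19 and M21 overlap.
M20 starts before M19 ends → M19 and M20 overlap.
M22 starts after M19 ends, so M19 has no further overlaps.
M20 starts before M21 ends → M21 and M20 overlap.
M22 starts after M21 ends, so M21 has no further overlaps.
M22 starts after M20 ends, so M20 has no further overlaps.
M23 starts before M22 ends → M22 and M23 overlap.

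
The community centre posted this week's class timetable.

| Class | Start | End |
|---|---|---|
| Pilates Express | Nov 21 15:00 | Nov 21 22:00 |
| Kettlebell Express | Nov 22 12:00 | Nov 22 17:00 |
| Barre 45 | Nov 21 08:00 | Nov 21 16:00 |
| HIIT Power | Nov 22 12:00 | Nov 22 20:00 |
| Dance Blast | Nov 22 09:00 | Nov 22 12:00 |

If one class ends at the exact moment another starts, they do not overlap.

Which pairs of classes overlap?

Two intervals overlap when each starts before the other ends.
Sorted by start: Barre 45, Pilates Express, Dance Blast, HIIT Power, Kettlebell Express.
Pilates Express starts before Barre 45 ends → Barre 45 and Pilates Express overlap.
Dance Blast starts after Barre 45 ends, so nothing later overlaps Barre 45 either.
Dance Blast starts after Pilates Express ends, so nothing later overlaps Pilates Express either.
HIIT Power starts exactly when Dance Blast ends (back-to-back, no overlap), so nothing later overlaps Dance Blast either.
Kettlebell Express starts before HIIT Power ends → HIIT Power and Kettlebell Express overlap.

Barre 45 & Pilates Express, HIIT Power & Kettlebell Express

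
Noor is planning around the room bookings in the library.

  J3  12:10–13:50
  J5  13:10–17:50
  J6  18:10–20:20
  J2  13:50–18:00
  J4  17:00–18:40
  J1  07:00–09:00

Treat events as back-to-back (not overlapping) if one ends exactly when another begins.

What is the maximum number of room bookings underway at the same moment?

Walk through starts and ends in time order (an end at T is processed before a start at T):
07:00 start J1 → 1
09:00 end J1 → 0
12:10 start J3 → 1
13:10 start J5 → 2
13:50 end J3 → 1
13:50 start J2 → 2
17:00 start J4 → 3
17:50 end J5 → 2
18:00 end J2 → 1
18:10 start J6 → 2
18:40 end J4 → 1
20:20 end J6 → 0
Peak is 3, at 17:00 (J2, J4, J5).

3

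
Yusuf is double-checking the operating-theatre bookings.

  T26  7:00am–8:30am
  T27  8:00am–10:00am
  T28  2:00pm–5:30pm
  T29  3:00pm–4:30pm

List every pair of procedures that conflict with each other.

Sorted by start: T26, T27, T28, T29.
T27 starts before T26 ends → T26 and T27 overlap.
T28 starts after T26 ends, so T26 has no further overlaps.
T28 starts after T27 ends, so T27 has no further overlaps.
T29 starts before T28 ends → T28 and T29 overlap.

T26 & T27, T28 & T29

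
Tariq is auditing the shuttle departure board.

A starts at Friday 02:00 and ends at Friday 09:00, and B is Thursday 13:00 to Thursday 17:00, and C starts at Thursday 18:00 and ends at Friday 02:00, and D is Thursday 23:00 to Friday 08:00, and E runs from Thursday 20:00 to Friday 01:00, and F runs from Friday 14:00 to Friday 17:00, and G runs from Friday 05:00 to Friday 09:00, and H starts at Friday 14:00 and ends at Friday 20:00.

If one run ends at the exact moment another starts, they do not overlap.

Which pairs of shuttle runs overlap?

Sorted by start: B, C, E, D, A, G, F, H.
C starts after B ends; B is clear from here.
E starts before C ends → C and E overlap.
D starts before C ends → C and D overlap.
A starts exactly when C ends (back-to-back, no overlap); C is clear from here.
D starts before E ends → E and D overlap.
A starts after E ends; E is clear from here.
A starts before D ends → D and A overlap.
G starts before D ends → D and G overlap.
F starts after D ends; D is clear from here.
G starts before A ends → A and G overlap.
F starts after A ends; A is clear from here.
F starts after G ends; G is clear from here.
H starts before F ends → F and H overlap.

A & D, A & G, C & D, C & E, D & E, D & G, F & H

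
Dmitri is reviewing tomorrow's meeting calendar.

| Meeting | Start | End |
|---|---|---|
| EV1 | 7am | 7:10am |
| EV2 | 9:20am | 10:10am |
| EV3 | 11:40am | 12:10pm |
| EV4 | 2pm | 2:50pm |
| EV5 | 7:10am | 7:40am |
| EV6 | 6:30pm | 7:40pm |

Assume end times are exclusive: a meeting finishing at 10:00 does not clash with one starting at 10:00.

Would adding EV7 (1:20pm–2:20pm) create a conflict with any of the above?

EV1: ends 7:10am at or before EV7 starts 1:20pm → clear.
EV5: ends 7:40am at or before EV7 starts 1:20pm → clear.
EV2: ends 10:10am at or before EV7 starts 1:20pm → clear.
EV3: ends 12:10pm at or before EV7 starts 1:20pm → clear.
EV4: starts 2pm before EV7 ends 2:20pm, and ends 2:50pm after EV7 starts 1:20pm → overlap.
EV6: starts 6:30pm at or after EV7 ends 2:20pm → clear.
EV7 overlaps EV4.

Yes — it overlaps EV4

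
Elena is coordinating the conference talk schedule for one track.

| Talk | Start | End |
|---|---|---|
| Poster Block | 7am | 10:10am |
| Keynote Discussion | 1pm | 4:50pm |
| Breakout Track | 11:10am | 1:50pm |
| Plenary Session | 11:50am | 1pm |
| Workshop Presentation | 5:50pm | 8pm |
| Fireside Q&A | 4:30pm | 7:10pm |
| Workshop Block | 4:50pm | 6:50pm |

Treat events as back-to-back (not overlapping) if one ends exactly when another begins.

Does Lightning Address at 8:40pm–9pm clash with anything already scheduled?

Poster Block: ends 10:10am at or before Lightning Address starts 8:40pm → clear.
Breakout Track: ends 1:50pm at or before Lightning Address starts 8:40pm → clear.
Plenary Session: ends 1pm at or before Lightning Address starts 8:40pm → clear.
Keynote Discussion: ends 4:50pm at or before Lightning Address starts 8:40pm → clear.
Fireside Q&A: ends 7:10pm at or before Lightning Address starts 8:40pm → clear.
Workshop Block: ends 6:50pm at or before Lightning Address starts 8:40pm → clear.
Workshop Presentation: ends 8pm at or before Lightning Address starts 8:40pm → clear.

No — it doesn't clash with anything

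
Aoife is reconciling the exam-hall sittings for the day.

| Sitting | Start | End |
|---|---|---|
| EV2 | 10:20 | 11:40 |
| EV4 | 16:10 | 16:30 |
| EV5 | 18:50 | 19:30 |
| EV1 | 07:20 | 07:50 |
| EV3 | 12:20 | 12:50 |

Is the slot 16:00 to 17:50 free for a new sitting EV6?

EV1: ends 07:50 at or before EV6 starts 16:00 → clear.
EV2: ends 11:40 at or before EV6 starts 16:00 → clear.
EV3: ends 12:50 at or before EV6 starts 16:00 → clear.
EV4: starts 16:10 before EV6 ends 17:50, and ends 16:30 after EV6 starts 16:00 → overlap.
EV5: starts 18:50 at or after EV6 ends 17:50 → clear.
EV6 overlaps EV4.

No — it overlaps EV4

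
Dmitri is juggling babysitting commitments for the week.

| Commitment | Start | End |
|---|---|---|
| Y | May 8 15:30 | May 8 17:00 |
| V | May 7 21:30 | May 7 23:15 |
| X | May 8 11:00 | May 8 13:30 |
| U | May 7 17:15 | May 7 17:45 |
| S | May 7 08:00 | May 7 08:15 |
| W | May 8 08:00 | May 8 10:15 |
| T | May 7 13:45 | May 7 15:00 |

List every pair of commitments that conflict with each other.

no overlapping pairs

Check each pair: they overlap iff neither finishes before the other starts.
Sorted by start: S, T, U, V, W, X, Y.
T starts after S ends — done with S.
U starts after T ends — done with T.
V starts after U ends — done with U.
W starts after V ends — done with V.
X starts after W ends — done with W.
Y starts after X ends.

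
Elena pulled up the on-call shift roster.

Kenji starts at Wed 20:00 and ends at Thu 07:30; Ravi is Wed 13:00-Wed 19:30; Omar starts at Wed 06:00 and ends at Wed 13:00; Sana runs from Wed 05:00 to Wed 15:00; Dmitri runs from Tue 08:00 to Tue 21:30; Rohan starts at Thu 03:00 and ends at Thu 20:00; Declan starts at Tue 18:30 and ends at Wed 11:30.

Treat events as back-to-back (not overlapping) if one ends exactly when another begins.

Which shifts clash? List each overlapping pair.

Declan & Dmitri, Declan & Omar, Declan & Sana, Kenji & Rohan, Omar & Sana, Ravi & Sana

Sorted by start: Dmitri, Declan, Sana, Omar, Ravi, Kenji, Rohan.
Declan starts before Dmitri ends → Dmitri and Declan overlap.
Sana starts after Dmitri ends, so nothing later overlaps Dmitri either.
Sana starts before Declan ends → Declan and Sana overlap.
Omar starts before Declan ends → Declan and Omar overlap.
Ravi starts after Declan ends, so nothing later overlaps Declan either.
Omar starts before Sana ends → Sana and Omar overlap.
Ravi starts before Sana ends → Sana and Ravi overlap.
Kenji starts after Sana ends, so nothing later overlaps Sana either.
Ravi starts exactly when Omar ends (back-to-back, no overlap), so nothing later overlaps Omar either.
Kenji starts after Ravi ends, so nothing later overlaps Ravi either.
Rohan starts before Kenji ends → Kenji and Rohan overlap.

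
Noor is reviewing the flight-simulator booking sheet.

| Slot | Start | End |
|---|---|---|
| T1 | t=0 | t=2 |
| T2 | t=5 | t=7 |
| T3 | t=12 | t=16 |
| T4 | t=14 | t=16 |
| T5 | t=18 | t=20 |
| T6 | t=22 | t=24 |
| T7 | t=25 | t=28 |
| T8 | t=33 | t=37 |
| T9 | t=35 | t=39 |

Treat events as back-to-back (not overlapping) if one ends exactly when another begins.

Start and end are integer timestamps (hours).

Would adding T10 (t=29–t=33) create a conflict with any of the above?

T1: ends t=2 at or before T10 starts t=29 → clear.
T2: ends t=7 at or before T10 starts t=29 → clear.
T3: ends t=16 at or before T10 starts t=29 → clear.
T4: ends t=16 at or before T10 starts t=29 → clear.
T5: ends t=20 at or before T10 starts t=29 → clear.
T6: ends t=24 at or before T10 starts t=29 → clear.
T7: ends t=28 at or before T10 starts t=29 → clear.
T8: starts t=33 at or after T10 ends t=33 → clear.
T9: starts t=35 at or after T10 ends t=33 → clear.

No — it doesn't clash with anything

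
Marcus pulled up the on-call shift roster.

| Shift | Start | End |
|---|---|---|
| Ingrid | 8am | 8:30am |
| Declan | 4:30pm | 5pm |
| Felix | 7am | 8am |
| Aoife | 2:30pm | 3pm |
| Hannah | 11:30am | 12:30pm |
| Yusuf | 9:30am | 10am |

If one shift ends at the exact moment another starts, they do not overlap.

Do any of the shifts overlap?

No

Check each pair: they overlap iff neither finishes before the other starts.
Sorted by start: Felix, Ingrid, Yusuf, Hannah, Aoife, Declan.
Ingrid starts exactly when Felix ends (back-to-back, no overlap) — done with Felix.
Yusuf starts after Ingrid ends — done with Ingrid.
Hannah starts after Yusuf ends — done with Yusuf.
Aoife starts after Hannah ends — done with Hannah.
Declan starts after Aoife ends.
Every pair is clear; the schedule has no overlaps.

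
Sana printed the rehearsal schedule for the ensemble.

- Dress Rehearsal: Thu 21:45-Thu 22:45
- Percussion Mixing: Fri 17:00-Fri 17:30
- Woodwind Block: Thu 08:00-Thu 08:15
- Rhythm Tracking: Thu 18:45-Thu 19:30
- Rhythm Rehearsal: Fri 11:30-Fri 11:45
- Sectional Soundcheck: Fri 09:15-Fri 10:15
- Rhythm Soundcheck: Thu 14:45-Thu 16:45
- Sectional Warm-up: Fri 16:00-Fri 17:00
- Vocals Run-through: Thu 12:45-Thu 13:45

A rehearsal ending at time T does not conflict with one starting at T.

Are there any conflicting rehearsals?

Check each pair: they overlap iff neither finishes before the other starts.
Sorted by start: Woodwind Block, Vocals Run-through, Rhythm Soundcheck, Rhythm Tracking, Dress Rehearsal, Sectional Soundcheck, Rhythm Rehearsal, Sectional Warm-up, Percussion Mixing.
Vocals Run-through starts after Woodwind Block ends, so nothing later overlaps Woodwind Block either.
Rhythm Soundcheck starts after Vocals Run-through ends, so nothing later overlaps Vocals Run-through either.
Rhythm Tracking starts after Rhythm Soundcheck ends, so nothing later overlaps Rhythm Soundcheck either.
Dress Rehearsal starts after Rhythm Tracking ends, so nothing later overlaps Rhythm Tracking either.
Sectional Soundcheck starts after Dress Rehearsal ends, so nothing later overlaps Dress Rehearsal either.
Rhythm Rehearsal starts after Sectional Soundcheck ends, so nothing later overlaps Sectional Soundcheck either.
Sectional Warm-up starts after Rhythm Rehearsal ends, so nothing later overlaps Rhythm Rehearsal either.
Percussion Mixing starts exactly when Sectional Warm-up ends (back-to-back, no overlap).
Every pair is clear; the schedule has no overlaps.

No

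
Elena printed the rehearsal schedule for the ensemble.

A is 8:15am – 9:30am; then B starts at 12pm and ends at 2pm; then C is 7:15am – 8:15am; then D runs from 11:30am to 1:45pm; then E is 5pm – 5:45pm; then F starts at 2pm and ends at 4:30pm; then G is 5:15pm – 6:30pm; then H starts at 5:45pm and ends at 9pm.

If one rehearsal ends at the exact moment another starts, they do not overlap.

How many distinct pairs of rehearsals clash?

Two intervals overlap when each starts before the other ends.
Sorted by start: C, A, D, B, F, E, G, H.
A starts exactly when C ends (back-to-back, no overlap), so C has no further overlaps.
D starts after A ends, so A has no further overlaps.
B starts before D ends → D and B overlap.
F starts after D ends, so D has no further overlaps.
F starts exactly when B ends (back-to-back, no overlap), so B has no further overlaps.
E starts after F ends, so F has no further overlaps.
G starts before E ends → E and G overlap.
H starts exactly when E ends (back-to-back, no overlap).
H starts before G ends → G and H overlap.
Overlapping pairs: B & D, E & G, G & H — 3 in total.

3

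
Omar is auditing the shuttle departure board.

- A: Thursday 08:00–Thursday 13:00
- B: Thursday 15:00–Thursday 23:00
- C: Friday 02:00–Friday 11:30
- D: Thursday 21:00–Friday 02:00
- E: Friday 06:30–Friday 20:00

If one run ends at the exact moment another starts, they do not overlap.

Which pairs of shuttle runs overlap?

Sorted by start: A, B, D, C, E.
B starts after A ends — done with A.
D starts before B ends → B and D overlap.
C starts after B ends — done with B.
C starts exactly when D ends (back-to-back, no overlap) — done with D.
E starts before C ends → C and E overlap.

B & D, C & E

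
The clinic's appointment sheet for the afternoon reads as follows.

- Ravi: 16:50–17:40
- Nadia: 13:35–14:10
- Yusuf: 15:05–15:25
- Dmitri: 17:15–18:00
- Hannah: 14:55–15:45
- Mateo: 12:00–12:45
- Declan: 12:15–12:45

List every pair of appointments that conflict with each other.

Check each pair: they overlap iff neither finishes before the other starts.
Sorted by start: Mateo, Declan, Nadia, Hannah, Yusuf, Ravi, Dmitri.
Declan starts before Mateo ends → Mateo and Declan overlap.
Nadia starts after Mateo ends, so Mateo has no further overlaps.
Nadia starts after Declan ends, so Declan has no further overlaps.
Hannah starts after Nadia ends, so Nadia has no further overlaps.
Yusuf starts before Hannah ends → Hannah and Yusuf overlap.
Ravi starts after Hannah ends, so Hannah has no further overlaps.
Ravi starts after Yusuf ends, so Yusuf has no further overlaps.
Dmitri starts before Ravi ends → Ravi and Dmitri overlap.

Declan & Mateo, Dmitri & Ravi, Hannah & Yusuf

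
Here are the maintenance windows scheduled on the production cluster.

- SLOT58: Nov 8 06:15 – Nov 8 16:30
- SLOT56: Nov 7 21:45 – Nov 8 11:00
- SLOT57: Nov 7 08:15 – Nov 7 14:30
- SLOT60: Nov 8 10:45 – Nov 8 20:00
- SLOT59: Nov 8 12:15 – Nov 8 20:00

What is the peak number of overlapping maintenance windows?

3

Sweep the timeline, counting +1 at each start and −1 at each end (ends before starts at a tie):
Nov 7 08:15 start SLOT57 → 1
Nov 7 14:30 end SLOT57 → 0
Nov 7 21:45 start SLOT56 → 1
Nov 8 06:15 start SLOT58 → 2
Nov 8 10:45 start SLOT60 → 3
Nov 8 11:00 end SLOT56 → 2
Nov 8 12:15 start SLOT59 → 3
Nov 8 16:30 end SLOT58 → 2
Nov 8 20:00 end SLOT59 → 1
Nov 8 20:00 end SLOT60 → 0
Peak is 3, at Nov 8 10:45 (SLOT56, SLOT58, SLOT60).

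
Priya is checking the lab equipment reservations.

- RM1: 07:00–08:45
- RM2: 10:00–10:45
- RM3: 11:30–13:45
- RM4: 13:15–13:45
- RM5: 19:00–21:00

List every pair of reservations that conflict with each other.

Sorted by start: RM1, RM2, RM3, RM4, RM5.
RM2 starts after RM1 ends — done with RM1.
RM3 starts after RM2 ends — done with RM2.
RM4 starts before RM3 ends → RM3 and RM4 overlap.
RM5 starts after RM3 ends.
RM5 starts after RM4 ends.

RM3 & RM4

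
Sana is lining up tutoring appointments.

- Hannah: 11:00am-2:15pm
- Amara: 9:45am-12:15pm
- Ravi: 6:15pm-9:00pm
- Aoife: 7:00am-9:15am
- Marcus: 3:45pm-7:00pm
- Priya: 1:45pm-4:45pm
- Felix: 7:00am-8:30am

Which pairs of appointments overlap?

Sorted by start: Felix, Aoife, Amara, Hannah, Priya, Marcus, Ravi.
Aoife starts before Felix ends → Felix and Aoife overlap.
Amara starts after Felix ends, so nothing later overlaps Felix either.
Amara starts after Aoife ends, so nothing later overlaps Aoife either.
Hannah starts before Amara ends → Amara and Hannah overlap.
Priya starts after Amara ends, so nothing later overlaps Amara either.
Priya starts before Hannah ends → Hannah and Priya overlap.
Marcus starts after Hannah ends, so nothing later overlaps Hannah either.
Marcus starts before Priya ends → Priya and Marcus overlap.
Ravi starts after Priya ends.
Ravi starts before Marcus ends → Marcus and Ravi overlap.

Amara & Hannah, Aoife & Felix, Hannah & Priya, Marcus & Priya, Marcus & Ravi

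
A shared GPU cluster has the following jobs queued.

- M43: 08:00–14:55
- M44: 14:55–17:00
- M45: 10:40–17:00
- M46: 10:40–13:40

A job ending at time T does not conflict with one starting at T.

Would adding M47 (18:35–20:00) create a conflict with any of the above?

No — it doesn't clash with anything

M43: ends 14:55 at or before M47 starts 18:35 → clear.
M45: ends 17:00 at or before M47 starts 18:35 → clear.
M46: ends 13:40 at or before M47 starts 18:35 → clear.
M44: ends 17:00 at or before M47 starts 18:35 → clear.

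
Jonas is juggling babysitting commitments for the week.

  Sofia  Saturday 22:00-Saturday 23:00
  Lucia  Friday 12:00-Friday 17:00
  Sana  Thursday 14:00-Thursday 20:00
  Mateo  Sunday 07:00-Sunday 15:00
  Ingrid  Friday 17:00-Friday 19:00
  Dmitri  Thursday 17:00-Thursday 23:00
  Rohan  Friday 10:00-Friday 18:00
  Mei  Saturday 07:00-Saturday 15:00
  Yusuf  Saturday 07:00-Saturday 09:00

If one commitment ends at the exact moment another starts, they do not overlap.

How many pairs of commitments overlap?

Two intervals overlap when each starts before the other ends.
Sorted by start: Sana, Dmitri, Rohan, Lucia, Ingrid, Mei, Yusuf, Sofia, Mateo.
Dmitri starts before Sana ends → Sana and Dmitri overlap.
Rohan starts after Sana ends — done with Sana.
Rohan starts after Dmitri ends — done with Dmitri.
Lucia starts before Rohan ends → Rohan and Lucia overlap.
Ingrid starts before Rohan ends → Rohan and Ingrid overlap.
Mei starts after Rohan ends — done with Rohan.
Ingrid starts exactly when Lucia ends (back-to-back, no overlap) — done with Lucia.
Mei starts after Ingrid ends — done with Ingrid.
Yusuf starts before Mei ends → Mei and Yusuf overlap.
Sofia starts after Mei ends — done with Mei.
Sofia starts after Yusuf ends — done with Yusuf.
Mateo starts after Sofia ends.
Overlapping pairs: Dmitri & Sana, Ingrid & Rohan, Lucia & Rohan, Mei & Yusuf — 4 in total.

4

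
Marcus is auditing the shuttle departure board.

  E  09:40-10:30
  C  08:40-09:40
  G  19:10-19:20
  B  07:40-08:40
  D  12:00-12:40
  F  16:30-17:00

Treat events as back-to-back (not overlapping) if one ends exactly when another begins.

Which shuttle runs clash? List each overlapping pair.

Sorted by start: B, C, E, D, F, G.
C starts exactly when B ends (back-to-back, no overlap), so B has no further overlaps.
E starts exactly when C ends (back-to-back, no overlap), so C has no further overlaps.
D starts after E ends, so E has no further overlaps.
F starts after D ends, so D has no further overlaps.
G starts after F ends.

no conflicts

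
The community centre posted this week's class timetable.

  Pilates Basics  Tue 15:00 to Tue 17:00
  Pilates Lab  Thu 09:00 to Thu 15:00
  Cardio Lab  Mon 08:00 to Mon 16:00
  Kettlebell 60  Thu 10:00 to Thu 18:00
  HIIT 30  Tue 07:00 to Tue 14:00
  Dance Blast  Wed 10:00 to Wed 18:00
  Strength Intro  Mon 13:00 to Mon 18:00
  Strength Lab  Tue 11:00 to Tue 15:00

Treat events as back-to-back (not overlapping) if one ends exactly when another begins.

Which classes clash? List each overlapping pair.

Cardio Lab & Strength Intro, HIIT 30 & Strength Lab, Kettlebell 60 & Pilates Lab

Sorted by start: Cardio Lab, Strength Intro, HIIT 30, Strength Lab, Pilates Basics, Dance Blast, Pilates Lab, Kettlebell 60.
Strength Intro starts before Cardio Lab ends → Cardio Lab and Strength Intro overlap.
HIIT 30 starts after Cardio Lab ends, so nothing later overlaps Cardio Lab either.
HIIT 30 starts after Strength Intro ends, so nothing later overlaps Strength Intro either.
Strength Lab starts before HIIT 30 ends → HIIT 30 and Strength Lab overlap.
Pilates Basics starts after HIIT 30 ends, so nothing later overlaps HIIT 30 either.
Pilates Basics starts exactly when Strength Lab ends (back-to-back, no overlap), so nothing later overlaps Strength Lab either.
Dance Blast starts after Pilates Basics ends, so nothing later overlaps Pilates Basics either.
Pilates Lab starts after Dance Blast ends, so nothing later overlaps Dance Blast either.
Kettlebell 60 starts before Pilates Lab ends → Pilates Lab and Kettlebell 60 overlap.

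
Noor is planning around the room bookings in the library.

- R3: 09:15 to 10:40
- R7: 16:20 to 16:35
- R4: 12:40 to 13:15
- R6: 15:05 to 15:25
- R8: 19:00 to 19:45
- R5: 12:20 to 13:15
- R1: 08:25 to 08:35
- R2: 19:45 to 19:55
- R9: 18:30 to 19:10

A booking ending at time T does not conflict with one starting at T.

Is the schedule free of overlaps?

No

Check each pair: they overlap iff neither finishes before the other starts.
Sorted by start: R1, R3, R5, R4, R6, R7, R9, R8, R2.
R3 starts after R1 ends; R1 is clear from here.
R5 starts after R3 ends; R3 is clear from here.
R4 starts before R5 ends → R5 and R4 overlap.
That's a conflict, so the schedule is not conflict-free.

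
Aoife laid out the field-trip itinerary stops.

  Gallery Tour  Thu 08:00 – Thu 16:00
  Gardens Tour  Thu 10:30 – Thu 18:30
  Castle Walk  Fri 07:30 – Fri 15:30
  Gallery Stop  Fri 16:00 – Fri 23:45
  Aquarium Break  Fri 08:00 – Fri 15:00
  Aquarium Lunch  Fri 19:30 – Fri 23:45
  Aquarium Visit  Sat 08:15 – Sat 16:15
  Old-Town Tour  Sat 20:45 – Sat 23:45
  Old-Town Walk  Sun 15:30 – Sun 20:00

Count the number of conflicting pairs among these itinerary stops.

Two intervals overlap when each starts before the other ends.
Sorted by start: Gallery Tour, Gardens Tour, Castle Walk, Aquarium Break, Gallery Stop, Aquarium Lunch, Aquarium Visit, Old-Town Tour, Old-Town Walk.
Gardens Tour starts before Gallery Tour ends → Gallery Tour and Gardens Tour overlap.
Castle Walk starts after Gallery Tour ends, so Gallery Tour has no further overlaps.
Castle Walk starts after Gardens Tour ends, so Gardens Tour has no further overlaps.
Aquarium Break starts before Castle Walk ends → Castle Walk and Aquarium Break overlap.
Gallery Stop starts after Castle Walk ends, so Castle Walk has no further overlaps.
Gallery Stop starts after Aquarium Break ends, so Aquarium Break has no further overlaps.
Aquarium Lunch starts before Gallery Stop ends → Gallery Stop and Aquarium Lunch overlap.
Aquarium Visit starts after Gallery Stop ends, so Gallery Stop has no further overlaps.
Aquarium Visit starts after Aquarium Lunch ends, so Aquarium Lunch has no further overlaps.
Old-Town Tour starts after Aquarium Visit ends, so Aquarium Visit has no further overlaps.
Old-Town Walk starts after Old-Town Tour ends.
Overlapping pairs: Aquarium Break & Castle Walk, Aquarium Lunch & Gallery Stop, Gallery Tour & Gardens Tour — 3 in total.

3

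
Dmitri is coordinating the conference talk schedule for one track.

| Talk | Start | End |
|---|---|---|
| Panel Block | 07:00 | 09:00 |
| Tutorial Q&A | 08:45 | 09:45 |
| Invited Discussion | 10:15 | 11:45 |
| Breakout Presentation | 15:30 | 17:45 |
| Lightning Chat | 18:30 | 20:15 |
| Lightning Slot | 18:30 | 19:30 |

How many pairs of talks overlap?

Sorted by start: Panel Block, Tutorial Q&A, Invited Discussion, Breakout Presentation, Lightning Chat, Lightning Slot.
Tutorial Q&A starts before Panel Block ends → Panel Block and Tutorial Q&A overlap.
Invited Discussion starts after Panel Block ends, so Panel Block has no further overlaps.
Invited Discussion starts after Tutorial Q&A ends, so Tutorial Q&A has no further overlaps.
Breakout Presentation starts after Invited Discussion ends, so Invited Discussion has no further overlaps.
Lightning Chat starts after Breakout Presentation ends, so Breakout Presentation has no further overlaps.
Lightning Slot starts before Lightning Chat ends → Lightning Chat and Lightning Slot overlap.
Overlapping pairs: Lightning Chat & Lightning Slot, Panel Block & Tutorial Q&A — 2 in total.

2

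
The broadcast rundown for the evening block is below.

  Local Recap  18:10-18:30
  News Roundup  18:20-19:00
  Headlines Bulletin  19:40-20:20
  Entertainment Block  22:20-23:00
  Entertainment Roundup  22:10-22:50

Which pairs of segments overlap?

Entertainment Block & Entertainment Roundup, Local Recap & News Roundup

Sorted by start: Local Recap, News Roundup, Headlines Bulletin, Entertainment Roundup, Entertainment Block.
News Roundup starts before Local Recap ends → Local Recap and News Roundup overlap.
Headlines Bulletin starts after Local Recap ends — done with Local Recap.
Headlines Bulletin starts after News Roundup ends — done with News Roundup.
Entertainment Roundup starts after Headlines Bulletin ends — done with Headlines Bulletin.
Entertainment Block starts before Entertainment Roundup ends → Entertainment Roundup and Entertainment Block overlap.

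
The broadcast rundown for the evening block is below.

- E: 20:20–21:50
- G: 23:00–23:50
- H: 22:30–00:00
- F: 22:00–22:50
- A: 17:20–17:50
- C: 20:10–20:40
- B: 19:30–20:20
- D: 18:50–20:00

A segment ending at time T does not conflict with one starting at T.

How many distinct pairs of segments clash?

Sorted by start: A, D, B, C, E, F, H, G.
D starts after A ends, so A has no further overlaps.
B starts before D ends → D and B overlap.
C starts after D ends, so D has no further overlaps.
C starts before B ends → B and C overlap.
E starts exactly when B ends (back-to-back, no overlap), so B has no further overlaps.
E starts before C ends → C and E overlap.
F starts after C ends, so C has no further overlaps.
F starts after E ends, so E has no further overlaps.
H starts before F ends → F and H overlap.
G starts after F ends.
G starts before H ends → H and G overlap.
Overlapping pairs: B & C, B & D, C & E, F & H, G & H — 5 in total.

5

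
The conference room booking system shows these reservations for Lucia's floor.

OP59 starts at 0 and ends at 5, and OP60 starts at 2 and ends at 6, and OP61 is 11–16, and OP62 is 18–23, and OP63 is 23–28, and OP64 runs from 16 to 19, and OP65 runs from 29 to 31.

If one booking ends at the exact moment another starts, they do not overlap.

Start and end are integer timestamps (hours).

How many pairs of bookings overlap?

Sorted by start: OP59, OP60, OP61, OP64, OP62, OP63, OP65.
OP60 starts before OP59 ends → OP59 and OP60 overlap.
OP61 starts after OP59 ends, so nothing later overlaps OP59 either.
OP61 starts after OP60 ends, so nothing later overlaps OP60 either.
OP64 starts exactly when OP61 ends (back-to-back, no overlap), so nothing later overlaps OP61 either.
OP62 starts before OP64 ends → OP64 and OP62 overlap.
OP63 starts after OP64 ends, so nothing later overlaps OP64 either.
OP63 starts exactly when OP62 ends (back-to-back, no overlap), so nothing later overlaps OP62 either.
OP65 starts after OP63 ends.
Overlapping pairs: OP59 & OP60, OP62 & OP64 — 2 in total.

2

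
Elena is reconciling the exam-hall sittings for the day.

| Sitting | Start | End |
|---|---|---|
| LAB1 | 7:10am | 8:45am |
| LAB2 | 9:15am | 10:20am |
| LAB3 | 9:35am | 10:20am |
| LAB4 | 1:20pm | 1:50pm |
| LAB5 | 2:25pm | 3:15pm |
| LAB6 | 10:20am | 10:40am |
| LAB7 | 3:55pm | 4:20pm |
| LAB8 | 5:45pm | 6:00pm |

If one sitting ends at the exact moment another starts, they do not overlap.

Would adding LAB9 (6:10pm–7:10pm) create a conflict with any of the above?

LAB1: ends 8:45am at or before LAB9 starts 6:10pm → clear.
LAB2: ends 10:20am at or before LAB9 starts 6:10pm → clear.
LAB3: ends 10:20am at or before LAB9 starts 6:10pm → clear.
LAB6: ends 10:40am at or before LAB9 starts 6:10pm → clear.
LAB4: ends 1:50pm at or before LAB9 starts 6:10pm → clear.
LAB5: ends 3:15pm at or before LAB9 starts 6:10pm → clear.
LAB7: ends 4:20pm at or before LAB9 starts 6:10pm → clear.
LAB8: ends 6:00pm at or before LAB9 starts 6:10pm → clear.

No — it doesn't clash with anything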